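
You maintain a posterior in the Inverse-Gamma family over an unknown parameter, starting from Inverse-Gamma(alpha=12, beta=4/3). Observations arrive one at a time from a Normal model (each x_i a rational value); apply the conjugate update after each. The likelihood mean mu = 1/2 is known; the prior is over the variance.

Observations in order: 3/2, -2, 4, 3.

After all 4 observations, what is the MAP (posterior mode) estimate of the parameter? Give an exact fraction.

341/360

obs 1: x=3/2 → posterior Inverse-Gamma(25/2, 11/6)
obs 2: x=-2 → posterior Inverse-Gamma(13, 119/24)
obs 3: x=4 → posterior Inverse-Gamma(27/2, 133/12)
obs 4: x=3 → posterior Inverse-Gamma(14, 341/24)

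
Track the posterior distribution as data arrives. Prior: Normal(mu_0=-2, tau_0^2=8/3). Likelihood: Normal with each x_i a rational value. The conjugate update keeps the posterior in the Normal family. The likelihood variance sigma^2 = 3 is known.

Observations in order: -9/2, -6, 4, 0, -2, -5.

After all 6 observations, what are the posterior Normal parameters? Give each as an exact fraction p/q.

mu_0=-42/19, tau_0^2=8/19

obs 1: x=-9/2 → posterior Normal(-54/17, 24/17)
obs 2: x=-6 → posterior Normal(-102/25, 24/25)
obs 3: x=4 → posterior Normal(-70/33, 8/11)
obs 4: x=0 → posterior Normal(-70/41, 24/41)
obs 5: x=-2 → posterior Normal(-86/49, 24/49)
obs 6: x=-5 → posterior Normal(-42/19, 8/19)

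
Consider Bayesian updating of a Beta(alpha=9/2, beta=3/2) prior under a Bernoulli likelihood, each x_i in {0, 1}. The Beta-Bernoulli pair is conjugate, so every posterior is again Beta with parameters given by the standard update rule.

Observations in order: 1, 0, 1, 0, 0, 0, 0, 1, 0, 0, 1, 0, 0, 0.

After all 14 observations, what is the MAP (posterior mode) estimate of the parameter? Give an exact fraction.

5/12

obs 1: x=1 → posterior Beta(11/2, 3/2)
obs 2: x=0 → posterior Beta(11/2, 5/2)
obs 3: x=1 → posterior Beta(13/2, 5/2)
obs 4: x=0 → posterior Beta(13/2, 7/2)
obs 5: x=0 → posterior Beta(13/2, 9/2)
obs 6: x=0 → posterior Beta(13/2, 11/2)
obs 7: x=0 → posterior Beta(13/2, 13/2)
obs 8: x=1 → posterior Beta(15/2, 13/2)
obs 9: x=0 → posterior Beta(15/2, 15/2)
obs 10: x=0 → posterior Beta(15/2, 17/2)
obs 11: x=1 → posterior Beta(17/2, 17/2)
obs 12: x=0 → posterior Beta(17/2, 19/2)
obs 13: x=0 → posterior Beta(17/2, 21/2)
obs 14: x=0 → posterior Beta(17/2, 23/2)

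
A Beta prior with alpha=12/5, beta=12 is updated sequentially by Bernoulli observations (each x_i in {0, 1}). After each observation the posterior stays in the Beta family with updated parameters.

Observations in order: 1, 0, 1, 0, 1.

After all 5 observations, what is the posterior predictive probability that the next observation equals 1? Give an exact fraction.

obs 1: x=1 → posterior Beta(17/5, 12)
obs 2: x=0 → posterior Beta(17/5, 13)
obs 3: x=1 → posterior Beta(22/5, 13)
obs 4: x=0 → posterior Beta(22/5, 14)
obs 5: x=1 → posterior Beta(27/5, 14)

27/97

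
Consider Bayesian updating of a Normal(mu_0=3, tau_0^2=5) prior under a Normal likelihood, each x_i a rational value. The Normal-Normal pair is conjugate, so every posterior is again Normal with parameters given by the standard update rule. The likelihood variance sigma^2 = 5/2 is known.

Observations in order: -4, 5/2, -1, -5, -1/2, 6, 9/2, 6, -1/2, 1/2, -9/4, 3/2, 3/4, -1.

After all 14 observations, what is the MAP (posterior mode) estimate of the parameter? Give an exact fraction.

obs 1: x=-4 → posterior Normal(-5/3, 5/3)
obs 2: x=5/2 → posterior Normal(0, 1)
obs 3: x=-1 → posterior Normal(-2/7, 5/7)
obs 4: x=-5 → posterior Normal(-4/3, 5/9)
obs 5: x=-1/2 → posterior Normal(-13/11, 5/11)
obs 6: x=6 → posterior Normal(-1/13, 5/13)
obs 7: x=9/2 → posterior Normal(8/15, 1/3)
obs 8: x=6 → posterior Normal(20/17, 5/17)
obs 9: x=-1/2 → posterior Normal(1, 5/19)
obs 10: x=1/2 → posterior Normal(20/21, 5/21)
obs 11: x=-9/4 → posterior Normal(31/46, 5/23)
obs 12: x=3/2 → posterior Normal(37/50, 1/5)
obs 13: x=3/4 → posterior Normal(20/27, 5/27)
obs 14: x=-1 → posterior Normal(18/29, 5/29)

18/29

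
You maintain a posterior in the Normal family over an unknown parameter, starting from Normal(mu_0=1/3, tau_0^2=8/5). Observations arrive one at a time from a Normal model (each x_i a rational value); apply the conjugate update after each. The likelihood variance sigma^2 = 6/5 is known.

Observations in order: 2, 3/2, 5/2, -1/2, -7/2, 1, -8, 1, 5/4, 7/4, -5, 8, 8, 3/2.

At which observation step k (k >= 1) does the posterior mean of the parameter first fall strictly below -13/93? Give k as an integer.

obs 1: x=2 → posterior Normal(9/7, 24/35)
obs 2: x=3/2 → posterior Normal(15/11, 24/55)
obs 3: x=5/2 → posterior Normal(5/3, 8/25)
obs 4: x=-1/2 → posterior Normal(23/19, 24/95)
obs 5: x=-7/2 → posterior Normal(9/23, 24/115)
obs 6: x=1 → posterior Normal(13/27, 8/45)
obs 7: x=-8 → posterior Normal(-19/31, 24/155)
obs 8: x=1 → posterior Normal(-3/7, 24/175)
obs 9: x=5/4 → posterior Normal(-10/39, 8/65)
obs 10: x=7/4 → posterior Normal(-3/43, 24/215)
obs 11: x=-5 → posterior Normal(-23/47, 24/235)
obs 12: x=8 → posterior Normal(3/17, 8/85)
obs 13: x=8 → posterior Normal(41/55, 24/275)
obs 14: x=3/2 → posterior Normal(47/59, 24/295)

k = 7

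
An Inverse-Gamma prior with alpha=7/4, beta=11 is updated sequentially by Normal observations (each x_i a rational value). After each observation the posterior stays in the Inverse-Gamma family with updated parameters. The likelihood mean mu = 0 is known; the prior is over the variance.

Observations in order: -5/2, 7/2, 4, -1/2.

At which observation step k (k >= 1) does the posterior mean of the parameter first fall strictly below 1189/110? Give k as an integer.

obs 1: x=-5/2 → posterior Inverse-Gamma(9/4, 113/8)
obs 2: x=7/2 → posterior Inverse-Gamma(11/4, 81/4)
obs 3: x=4 → posterior Inverse-Gamma(13/4, 113/4)
obs 4: x=-1/2 → posterior Inverse-Gamma(15/4, 227/8)

k = 4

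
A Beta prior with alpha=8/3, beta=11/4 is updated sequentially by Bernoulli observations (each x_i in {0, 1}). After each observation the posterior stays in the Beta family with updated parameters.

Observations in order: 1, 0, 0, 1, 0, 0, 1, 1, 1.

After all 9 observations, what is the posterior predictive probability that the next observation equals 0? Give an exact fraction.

obs 1: x=1 → posterior Beta(11/3, 11/4)
obs 2: x=0 → posterior Beta(11/3, 15/4)
obs 3: x=0 → posterior Beta(11/3, 19/4)
obs 4: x=1 → posterior Beta(14/3, 19/4)
obs 5: x=0 → posterior Beta(14/3, 23/4)
obs 6: x=0 → posterior Beta(14/3, 27/4)
obs 7: x=1 → posterior Beta(17/3, 27/4)
obs 8: x=1 → posterior Beta(20/3, 27/4)
obs 9: x=1 → posterior Beta(23/3, 27/4)

81/173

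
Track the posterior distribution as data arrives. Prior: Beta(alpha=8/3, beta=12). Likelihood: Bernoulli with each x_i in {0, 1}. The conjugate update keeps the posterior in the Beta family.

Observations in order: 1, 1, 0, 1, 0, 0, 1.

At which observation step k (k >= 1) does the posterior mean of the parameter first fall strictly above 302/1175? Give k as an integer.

obs 1: x=1 → posterior Beta(11/3, 12)
obs 2: x=1 → posterior Beta(14/3, 12)
obs 3: x=0 → posterior Beta(14/3, 13)
obs 4: x=1 → posterior Beta(17/3, 13)
obs 5: x=0 → posterior Beta(17/3, 14)
obs 6: x=0 → posterior Beta(17/3, 15)
obs 7: x=1 → posterior Beta(20/3, 15)

k = 2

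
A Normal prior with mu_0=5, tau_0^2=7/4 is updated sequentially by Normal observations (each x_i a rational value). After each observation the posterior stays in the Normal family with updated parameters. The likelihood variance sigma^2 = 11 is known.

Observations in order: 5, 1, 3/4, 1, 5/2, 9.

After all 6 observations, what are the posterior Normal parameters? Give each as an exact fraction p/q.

obs 1: x=5 → posterior Normal(5, 77/51)
obs 2: x=1 → posterior Normal(131/29, 77/58)
obs 3: x=3/4 → posterior Normal(1069/260, 77/65)
obs 4: x=1 → posterior Normal(1097/288, 77/72)
obs 5: x=5/2 → posterior Normal(1167/316, 77/79)
obs 6: x=9 → posterior Normal(33/8, 77/86)

mu_0=33/8, tau_0^2=77/86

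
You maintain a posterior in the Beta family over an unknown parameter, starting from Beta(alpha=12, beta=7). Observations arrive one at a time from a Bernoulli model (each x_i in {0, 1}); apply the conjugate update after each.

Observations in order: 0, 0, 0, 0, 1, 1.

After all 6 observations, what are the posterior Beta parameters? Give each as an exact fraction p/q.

obs 1: x=0 → posterior Beta(12, 8)
obs 2: x=0 → posterior Beta(12, 9)
obs 3: x=0 → posterior Beta(12, 10)
obs 4: x=0 → posterior Beta(12, 11)
obs 5: x=1 → posterior Beta(13, 11)
obs 6: x=1 → posterior Beta(14, 11)

alpha=14, beta=11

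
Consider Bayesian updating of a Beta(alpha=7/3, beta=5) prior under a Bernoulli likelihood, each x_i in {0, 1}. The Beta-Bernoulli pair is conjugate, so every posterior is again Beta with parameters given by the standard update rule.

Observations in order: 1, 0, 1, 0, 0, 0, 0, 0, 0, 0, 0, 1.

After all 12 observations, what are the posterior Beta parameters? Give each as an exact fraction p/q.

alpha=16/3, beta=14

obs 1: x=1 → posterior Beta(10/3, 5)
obs 2: x=0 → posterior Beta(10/3, 6)
obs 3: x=1 → posterior Beta(13/3, 6)
obs 4: x=0 → posterior Beta(13/3, 7)
obs 5: x=0 → posterior Beta(13/3, 8)
obs 6: x=0 → posterior Beta(13/3, 9)
obs 7: x=0 → posterior Beta(13/3, 10)
obs 8: x=0 → posterior Beta(13/3, 11)
obs 9: x=0 → posterior Beta(13/3, 12)
obs 10: x=0 → posterior Beta(13/3, 13)
obs 11: x=0 → posterior Beta(13/3, 14)
obs 12: x=1 → posterior Beta(16/3, 14)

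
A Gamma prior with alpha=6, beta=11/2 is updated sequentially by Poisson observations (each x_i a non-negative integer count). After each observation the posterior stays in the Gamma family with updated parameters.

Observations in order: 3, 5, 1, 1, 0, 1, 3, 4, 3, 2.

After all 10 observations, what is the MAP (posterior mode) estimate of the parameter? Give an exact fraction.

obs 1: x=3 → posterior Gamma(9, 13/2)
obs 2: x=5 → posterior Gamma(14, 15/2)
obs 3: x=1 → posterior Gamma(15, 17/2)
obs 4: x=1 → posterior Gamma(16, 19/2)
obs 5: x=0 → posterior Gamma(16, 21/2)
obs 6: x=1 → posterior Gamma(17, 23/2)
obs 7: x=3 → posterior Gamma(20, 25/2)
obs 8: x=4 → posterior Gamma(24, 27/2)
obs 9: x=3 → posterior Gamma(27, 29/2)
obs 10: x=2 → posterior Gamma(29, 31/2)

56/31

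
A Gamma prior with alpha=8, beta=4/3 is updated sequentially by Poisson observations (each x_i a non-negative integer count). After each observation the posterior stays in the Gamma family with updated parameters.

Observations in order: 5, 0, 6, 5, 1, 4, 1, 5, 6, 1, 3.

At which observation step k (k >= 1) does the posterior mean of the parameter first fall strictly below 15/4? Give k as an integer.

k = 7

obs 1: x=5 → posterior Gamma(13, 7/3)
obs 2: x=0 → posterior Gamma(13, 10/3)
obs 3: x=6 → posterior Gamma(19, 13/3)
obs 4: x=5 → posterior Gamma(24, 16/3)
obs 5: x=1 → posterior Gamma(25, 19/3)
obs 6: x=4 → posterior Gamma(29, 22/3)
obs 7: x=1 → posterior Gamma(30, 25/3)
obs 8: x=5 → posterior Gamma(35, 28/3)
obs 9: x=6 → posterior Gamma(41, 31/3)
obs 10: x=1 → posterior Gamma(42, 34/3)
obs 11: x=3 → posterior Gamma(45, 37/3)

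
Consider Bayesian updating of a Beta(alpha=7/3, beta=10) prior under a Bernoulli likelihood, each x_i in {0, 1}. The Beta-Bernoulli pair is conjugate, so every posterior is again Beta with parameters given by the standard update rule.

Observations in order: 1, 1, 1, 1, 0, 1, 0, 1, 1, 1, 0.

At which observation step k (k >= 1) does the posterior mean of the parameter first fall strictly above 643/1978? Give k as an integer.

obs 1: x=1 → posterior Beta(10/3, 10)
obs 2: x=1 → posterior Beta(13/3, 10)
obs 3: x=1 → posterior Beta(16/3, 10)
obs 4: x=1 → posterior Beta(19/3, 10)
obs 5: x=0 → posterior Beta(19/3, 11)
obs 6: x=1 → posterior Beta(22/3, 11)
obs 7: x=0 → posterior Beta(22/3, 12)
obs 8: x=1 → posterior Beta(25/3, 12)
obs 9: x=1 → posterior Beta(28/3, 12)
obs 10: x=1 → posterior Beta(31/3, 12)
obs 11: x=0 → posterior Beta(31/3, 13)

k = 3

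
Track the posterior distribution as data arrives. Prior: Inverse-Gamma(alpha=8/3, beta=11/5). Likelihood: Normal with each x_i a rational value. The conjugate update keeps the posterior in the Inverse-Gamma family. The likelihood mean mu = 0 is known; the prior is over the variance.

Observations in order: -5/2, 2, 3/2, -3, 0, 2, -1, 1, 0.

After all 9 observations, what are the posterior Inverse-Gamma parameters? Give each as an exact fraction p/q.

alpha=43/6, beta=319/20

obs 1: x=-5/2 → posterior Inverse-Gamma(19/6, 213/40)
obs 2: x=2 → posterior Inverse-Gamma(11/3, 293/40)
obs 3: x=3/2 → posterior Inverse-Gamma(25/6, 169/20)
obs 4: x=-3 → posterior Inverse-Gamma(14/3, 259/20)
obs 5: x=0 → posterior Inverse-Gamma(31/6, 259/20)
obs 6: x=2 → posterior Inverse-Gamma(17/3, 299/20)
obs 7: x=-1 → posterior Inverse-Gamma(37/6, 309/20)
obs 8: x=1 → posterior Inverse-Gamma(20/3, 319/20)
obs 9: x=0 → posterior Inverse-Gamma(43/6, 319/20)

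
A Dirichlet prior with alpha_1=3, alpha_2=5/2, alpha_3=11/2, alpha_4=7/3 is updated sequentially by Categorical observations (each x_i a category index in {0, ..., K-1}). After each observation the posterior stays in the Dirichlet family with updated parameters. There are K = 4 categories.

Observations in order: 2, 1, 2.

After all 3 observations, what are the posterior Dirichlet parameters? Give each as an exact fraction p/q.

alpha_1=3, alpha_2=7/2, alpha_3=15/2, alpha_4=7/3

obs 1: x=2 → posterior Dirichlet(3, 5/2, 13/2, 7/3)
obs 2: x=1 → posterior Dirichlet(3, 7/2, 13/2, 7/3)
obs 3: x=2 → posterior Dirichlet(3, 7/2, 15/2, 7/3)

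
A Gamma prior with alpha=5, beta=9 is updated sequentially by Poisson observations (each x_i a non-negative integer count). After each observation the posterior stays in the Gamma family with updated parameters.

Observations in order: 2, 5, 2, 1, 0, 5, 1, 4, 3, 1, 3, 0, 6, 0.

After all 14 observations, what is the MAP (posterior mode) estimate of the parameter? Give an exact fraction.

obs 1: x=2 → posterior Gamma(7, 10)
obs 2: x=5 → posterior Gamma(12, 11)
obs 3: x=2 → posterior Gamma(14, 12)
obs 4: x=1 → posterior Gamma(15, 13)
obs 5: x=0 → posterior Gamma(15, 14)
obs 6: x=5 → posterior Gamma(20, 15)
obs 7: x=1 → posterior Gamma(21, 16)
obs 8: x=4 → posterior Gamma(25, 17)
obs 9: x=3 → posterior Gamma(28, 18)
obs 10: x=1 → posterior Gamma(29, 19)
obs 11: x=3 → posterior Gamma(32, 20)
obs 12: x=0 → posterior Gamma(32, 21)
obs 13: x=6 → posterior Gamma(38, 22)
obs 14: x=0 → posterior Gamma(38, 23)

37/23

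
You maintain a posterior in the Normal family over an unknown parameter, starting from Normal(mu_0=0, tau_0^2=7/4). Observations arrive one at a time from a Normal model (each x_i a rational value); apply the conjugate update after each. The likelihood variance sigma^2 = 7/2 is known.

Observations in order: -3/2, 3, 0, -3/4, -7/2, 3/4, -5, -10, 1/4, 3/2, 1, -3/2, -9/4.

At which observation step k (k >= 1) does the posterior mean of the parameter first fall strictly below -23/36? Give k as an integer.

obs 1: x=-3/2 → posterior Normal(-1/2, 7/6)
obs 2: x=3 → posterior Normal(3/8, 7/8)
obs 3: x=0 → posterior Normal(3/10, 7/10)
obs 4: x=-3/4 → posterior Normal(1/8, 7/12)
obs 5: x=-7/2 → posterior Normal(-11/28, 1/2)
obs 6: x=3/4 → posterior Normal(-1/4, 7/16)
obs 7: x=-5 → posterior Normal(-7/9, 7/18)
obs 8: x=-10 → posterior Normal(-17/10, 7/20)
obs 9: x=1/4 → posterior Normal(-67/44, 7/22)
obs 10: x=3/2 → posterior Normal(-61/48, 7/24)
obs 11: x=1 → posterior Normal(-57/52, 7/26)
obs 12: x=-3/2 → posterior Normal(-9/8, 1/4)
obs 13: x=-9/4 → posterior Normal(-6/5, 7/30)

k = 7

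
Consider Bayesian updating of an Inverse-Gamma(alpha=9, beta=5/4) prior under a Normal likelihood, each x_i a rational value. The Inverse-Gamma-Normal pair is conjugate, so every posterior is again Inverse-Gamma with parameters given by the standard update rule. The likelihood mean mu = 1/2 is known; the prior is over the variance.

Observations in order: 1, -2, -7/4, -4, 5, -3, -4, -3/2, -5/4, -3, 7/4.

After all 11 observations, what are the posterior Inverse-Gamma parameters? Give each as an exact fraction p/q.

alpha=29/2, beta=1727/32

obs 1: x=1 → posterior Inverse-Gamma(19/2, 11/8)
obs 2: x=-2 → posterior Inverse-Gamma(10, 9/2)
obs 3: x=-7/4 → posterior Inverse-Gamma(21/2, 225/32)
obs 4: x=-4 → posterior Inverse-Gamma(11, 549/32)
obs 5: x=5 → posterior Inverse-Gamma(23/2, 873/32)
obs 6: x=-3 → posterior Inverse-Gamma(12, 1069/32)
obs 7: x=-4 → posterior Inverse-Gamma(25/2, 1393/32)
obs 8: x=-3/2 → posterior Inverse-Gamma(13, 1457/32)
obs 9: x=-5/4 → posterior Inverse-Gamma(27/2, 753/16)
obs 10: x=-3 → posterior Inverse-Gamma(14, 851/16)
obs 11: x=7/4 → posterior Inverse-Gamma(29/2, 1727/32)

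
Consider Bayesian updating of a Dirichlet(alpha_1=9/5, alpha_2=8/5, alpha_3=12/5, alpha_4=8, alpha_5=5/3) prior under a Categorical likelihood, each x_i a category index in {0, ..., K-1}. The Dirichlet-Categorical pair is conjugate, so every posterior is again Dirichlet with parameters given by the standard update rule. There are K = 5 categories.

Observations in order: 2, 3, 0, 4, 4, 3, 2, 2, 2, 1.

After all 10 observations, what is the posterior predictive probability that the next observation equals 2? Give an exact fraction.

obs 1: x=2 → posterior Dirichlet(9/5, 8/5, 17/5, 8, 5/3)
obs 2: x=3 → posterior Dirichlet(9/5, 8/5, 17/5, 9, 5/3)
obs 3: x=0 → posterior Dirichlet(14/5, 8/5, 17/5, 9, 5/3)
obs 4: x=4 → posterior Dirichlet(14/5, 8/5, 17/5, 9, 8/3)
obs 5: x=4 → posterior Dirichlet(14/5, 8/5, 17/5, 9, 11/3)
obs 6: x=3 → posterior Dirichlet(14/5, 8/5, 17/5, 10, 11/3)
obs 7: x=2 → posterior Dirichlet(14/5, 8/5, 22/5, 10, 11/3)
obs 8: x=2 → posterior Dirichlet(14/5, 8/5, 27/5, 10, 11/3)
obs 9: x=2 → posterior Dirichlet(14/5, 8/5, 32/5, 10, 11/3)
obs 10: x=1 → posterior Dirichlet(14/5, 13/5, 32/5, 10, 11/3)

48/191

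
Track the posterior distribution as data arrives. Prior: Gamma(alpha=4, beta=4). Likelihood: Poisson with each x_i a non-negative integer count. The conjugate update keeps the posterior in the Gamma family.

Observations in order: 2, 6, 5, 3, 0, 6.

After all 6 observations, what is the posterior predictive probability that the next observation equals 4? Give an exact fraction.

obs 1: x=2 → posterior Gamma(6, 5)
obs 2: x=6 → posterior Gamma(12, 6)
obs 3: x=5 → posterior Gamma(17, 7)
obs 4: x=3 → posterior Gamma(20, 8)
obs 5: x=0 → posterior Gamma(20, 9)
obs 6: x=6 → posterior Gamma(26, 10)

2375100000000000000000000000000/17449402268886407318558803753801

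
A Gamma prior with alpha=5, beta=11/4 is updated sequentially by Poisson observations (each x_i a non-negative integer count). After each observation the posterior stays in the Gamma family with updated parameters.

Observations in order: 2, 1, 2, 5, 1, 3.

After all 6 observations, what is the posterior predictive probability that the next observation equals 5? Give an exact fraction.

7491434064309001734511718750000000000/153302969978363180764235968430119864641

obs 1: x=2 → posterior Gamma(7, 15/4)
obs 2: x=1 → posterior Gamma(8, 19/4)
obs 3: x=2 → posterior Gamma(10, 23/4)
obs 4: x=5 → posterior Gamma(15, 27/4)
obs 5: x=1 → posterior Gamma(16, 31/4)
obs 6: x=3 → posterior Gamma(19, 35/4)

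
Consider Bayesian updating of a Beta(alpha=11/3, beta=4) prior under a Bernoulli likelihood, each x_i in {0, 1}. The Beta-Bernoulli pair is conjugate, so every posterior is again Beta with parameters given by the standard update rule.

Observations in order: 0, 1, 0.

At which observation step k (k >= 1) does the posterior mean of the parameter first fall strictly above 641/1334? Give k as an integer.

k = 2

obs 1: x=0 → posterior Beta(11/3, 5)
obs 2: x=1 → posterior Beta(14/3, 5)
obs 3: x=0 → posterior Beta(14/3, 6)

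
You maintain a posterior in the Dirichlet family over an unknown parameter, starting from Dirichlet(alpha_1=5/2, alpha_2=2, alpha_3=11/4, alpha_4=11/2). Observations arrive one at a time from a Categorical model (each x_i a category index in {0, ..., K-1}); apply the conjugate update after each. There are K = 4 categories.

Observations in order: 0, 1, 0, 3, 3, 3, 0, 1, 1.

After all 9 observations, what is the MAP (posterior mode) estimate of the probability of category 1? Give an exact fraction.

obs 1: x=0 → posterior Dirichlet(7/2, 2, 11/4, 11/2)
obs 2: x=1 → posterior Dirichlet(7/2, 3, 11/4, 11/2)
obs 3: x=0 → posterior Dirichlet(9/2, 3, 11/4, 11/2)
obs 4: x=3 → posterior Dirichlet(9/2, 3, 11/4, 13/2)
obs 5: x=3 → posterior Dirichlet(9/2, 3, 11/4, 15/2)
obs 6: x=3 → posterior Dirichlet(9/2, 3, 11/4, 17/2)
obs 7: x=0 → posterior Dirichlet(11/2, 3, 11/4, 17/2)
obs 8: x=1 → posterior Dirichlet(11/2, 4, 11/4, 17/2)
obs 9: x=1 → posterior Dirichlet(11/2, 5, 11/4, 17/2)

16/71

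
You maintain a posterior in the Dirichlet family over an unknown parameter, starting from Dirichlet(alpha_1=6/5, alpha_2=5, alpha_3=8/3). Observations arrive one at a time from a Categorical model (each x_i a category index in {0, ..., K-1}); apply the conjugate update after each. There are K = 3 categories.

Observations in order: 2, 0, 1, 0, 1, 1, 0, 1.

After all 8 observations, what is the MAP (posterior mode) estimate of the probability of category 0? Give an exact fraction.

obs 1: x=2 → posterior Dirichlet(6/5, 5, 11/3)
obs 2: x=0 → posterior Dirichlet(11/5, 5, 11/3)
obs 3: x=1 → posterior Dirichlet(11/5, 6, 11/3)
obs 4: x=0 → posterior Dirichlet(16/5, 6, 11/3)
obs 5: x=1 → posterior Dirichlet(16/5, 7, 11/3)
obs 6: x=1 → posterior Dirichlet(16/5, 8, 11/3)
obs 7: x=0 → posterior Dirichlet(21/5, 8, 11/3)
obs 8: x=1 → posterior Dirichlet(21/5, 9, 11/3)

3/13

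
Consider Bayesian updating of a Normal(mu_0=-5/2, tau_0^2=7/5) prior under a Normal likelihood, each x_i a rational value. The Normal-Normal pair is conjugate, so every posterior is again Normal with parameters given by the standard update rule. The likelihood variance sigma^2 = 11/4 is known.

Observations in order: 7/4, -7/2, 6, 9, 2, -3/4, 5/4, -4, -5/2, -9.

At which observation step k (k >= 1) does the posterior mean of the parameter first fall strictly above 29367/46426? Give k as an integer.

k = 4

obs 1: x=7/4 → posterior Normal(-177/166, 77/83)
obs 2: x=-7/2 → posterior Normal(-373/222, 77/111)
obs 3: x=6 → posterior Normal(-37/278, 77/139)
obs 4: x=9 → posterior Normal(467/334, 77/167)
obs 5: x=2 → posterior Normal(193/130, 77/195)
obs 6: x=-3/4 → posterior Normal(537/446, 77/223)
obs 7: x=5/4 → posterior Normal(607/502, 77/251)
obs 8: x=-4 → posterior Normal(383/558, 77/279)
obs 9: x=-5/2 → posterior Normal(243/614, 77/307)
obs 10: x=-9 → posterior Normal(-261/670, 77/335)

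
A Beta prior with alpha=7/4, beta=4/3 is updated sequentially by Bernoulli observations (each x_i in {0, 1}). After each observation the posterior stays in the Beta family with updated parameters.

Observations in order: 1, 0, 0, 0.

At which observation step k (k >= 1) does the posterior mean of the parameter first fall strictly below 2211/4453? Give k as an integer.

k = 3

obs 1: x=1 → posterior Beta(11/4, 4/3)
obs 2: x=0 → posterior Beta(11/4, 7/3)
obs 3: x=0 → posterior Beta(11/4, 10/3)
obs 4: x=0 → posterior Beta(11/4, 13/3)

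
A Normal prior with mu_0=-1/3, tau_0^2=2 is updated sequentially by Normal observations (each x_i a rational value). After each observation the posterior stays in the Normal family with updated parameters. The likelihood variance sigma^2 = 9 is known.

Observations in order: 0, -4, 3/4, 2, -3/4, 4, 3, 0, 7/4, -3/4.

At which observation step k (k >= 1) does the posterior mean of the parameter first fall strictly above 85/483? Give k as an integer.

k = 7

obs 1: x=0 → posterior Normal(-3/11, 18/11)
obs 2: x=-4 → posterior Normal(-11/13, 18/13)
obs 3: x=3/4 → posterior Normal(-19/30, 6/5)
obs 4: x=2 → posterior Normal(-11/34, 18/17)
obs 5: x=-3/4 → posterior Normal(-7/19, 18/19)
obs 6: x=4 → posterior Normal(1/21, 6/7)
obs 7: x=3 → posterior Normal(7/23, 18/23)
obs 8: x=0 → posterior Normal(7/25, 18/25)
obs 9: x=7/4 → posterior Normal(7/18, 2/3)
obs 10: x=-3/4 → posterior Normal(9/29, 18/29)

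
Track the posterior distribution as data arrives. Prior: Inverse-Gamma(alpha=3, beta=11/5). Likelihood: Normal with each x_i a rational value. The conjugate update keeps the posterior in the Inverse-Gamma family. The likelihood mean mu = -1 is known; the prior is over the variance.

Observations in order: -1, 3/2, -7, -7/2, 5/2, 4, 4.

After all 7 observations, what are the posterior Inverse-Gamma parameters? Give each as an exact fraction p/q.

obs 1: x=-1 → posterior Inverse-Gamma(7/2, 11/5)
obs 2: x=3/2 → posterior Inverse-Gamma(4, 213/40)
obs 3: x=-7 → posterior Inverse-Gamma(9/2, 933/40)
obs 4: x=-7/2 → posterior Inverse-Gamma(5, 529/20)
obs 5: x=5/2 → posterior Inverse-Gamma(11/2, 1303/40)
obs 6: x=4 → posterior Inverse-Gamma(6, 1803/40)
obs 7: x=4 → posterior Inverse-Gamma(13/2, 2303/40)

alpha=13/2, beta=2303/40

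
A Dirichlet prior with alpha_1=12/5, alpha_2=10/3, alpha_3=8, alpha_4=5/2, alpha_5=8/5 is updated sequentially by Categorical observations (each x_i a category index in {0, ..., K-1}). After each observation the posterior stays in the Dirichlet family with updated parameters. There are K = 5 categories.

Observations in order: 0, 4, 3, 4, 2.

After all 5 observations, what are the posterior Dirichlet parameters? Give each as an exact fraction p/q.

obs 1: x=0 → posterior Dirichlet(17/5, 10/3, 8, 5/2, 8/5)
obs 2: x=4 → posterior Dirichlet(17/5, 10/3, 8, 5/2, 13/5)
obs 3: x=3 → posterior Dirichlet(17/5, 10/3, 8, 7/2, 13/5)
obs 4: x=4 → posterior Dirichlet(17/5, 10/3, 8, 7/2, 18/5)
obs 5: x=2 → posterior Dirichlet(17/5, 10/3, 9, 7/2, 18/5)

alpha_1=17/5, alpha_2=10/3, alpha_3=9, alpha_4=7/2, alpha_5=18/5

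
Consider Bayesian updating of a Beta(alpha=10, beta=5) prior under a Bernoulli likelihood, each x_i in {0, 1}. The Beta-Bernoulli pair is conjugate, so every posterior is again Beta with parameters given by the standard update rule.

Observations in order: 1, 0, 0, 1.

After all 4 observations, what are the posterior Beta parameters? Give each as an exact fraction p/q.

alpha=12, beta=7

obs 1: x=1 → posterior Beta(11, 5)
obs 2: x=0 → posterior Beta(11, 6)
obs 3: x=0 → posterior Beta(11, 7)
obs 4: x=1 → posterior Beta(12, 7)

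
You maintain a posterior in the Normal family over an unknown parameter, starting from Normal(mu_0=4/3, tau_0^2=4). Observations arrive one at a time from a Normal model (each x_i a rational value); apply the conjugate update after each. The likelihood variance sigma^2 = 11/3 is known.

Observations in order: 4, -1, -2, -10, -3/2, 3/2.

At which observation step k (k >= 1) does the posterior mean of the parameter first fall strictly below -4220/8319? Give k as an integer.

obs 1: x=4 → posterior Normal(188/69, 44/23)
obs 2: x=-1 → posterior Normal(152/105, 44/35)
obs 3: x=-2 → posterior Normal(80/141, 44/47)
obs 4: x=-10 → posterior Normal(-280/177, 44/59)
obs 5: x=-3/2 → posterior Normal(-334/213, 44/71)
obs 6: x=3/2 → posterior Normal(-280/249, 44/83)

k = 4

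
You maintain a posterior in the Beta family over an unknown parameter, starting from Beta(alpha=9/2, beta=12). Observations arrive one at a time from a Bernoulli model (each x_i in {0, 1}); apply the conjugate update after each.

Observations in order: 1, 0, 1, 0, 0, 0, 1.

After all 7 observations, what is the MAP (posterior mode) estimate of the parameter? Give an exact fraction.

obs 1: x=1 → posterior Beta(11/2, 12)
obs 2: x=0 → posterior Beta(11/2, 13)
obs 3: x=1 → posterior Beta(13/2, 13)
obs 4: x=0 → posterior Beta(13/2, 14)
obs 5: x=0 → posterior Beta(13/2, 15)
obs 6: x=0 → posterior Beta(13/2, 16)
obs 7: x=1 → posterior Beta(15/2, 16)

13/43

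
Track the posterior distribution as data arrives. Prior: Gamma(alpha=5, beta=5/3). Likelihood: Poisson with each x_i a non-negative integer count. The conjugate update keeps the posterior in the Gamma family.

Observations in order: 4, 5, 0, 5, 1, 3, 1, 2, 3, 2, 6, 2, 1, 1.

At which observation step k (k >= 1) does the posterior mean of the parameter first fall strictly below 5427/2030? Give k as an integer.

obs 1: x=4 → posterior Gamma(9, 8/3)
obs 2: x=5 → posterior Gamma(14, 11/3)
obs 3: x=0 → posterior Gamma(14, 14/3)
obs 4: x=5 → posterior Gamma(19, 17/3)
obs 5: x=1 → posterior Gamma(20, 20/3)
obs 6: x=3 → posterior Gamma(23, 23/3)
obs 7: x=1 → posterior Gamma(24, 26/3)
obs 8: x=2 → posterior Gamma(26, 29/3)
obs 9: x=3 → posterior Gamma(29, 32/3)
obs 10: x=2 → posterior Gamma(31, 35/3)
obs 11: x=6 → posterior Gamma(37, 38/3)
obs 12: x=2 → posterior Gamma(39, 41/3)
obs 13: x=1 → posterior Gamma(40, 44/3)
obs 14: x=1 → posterior Gamma(41, 47/3)

k = 10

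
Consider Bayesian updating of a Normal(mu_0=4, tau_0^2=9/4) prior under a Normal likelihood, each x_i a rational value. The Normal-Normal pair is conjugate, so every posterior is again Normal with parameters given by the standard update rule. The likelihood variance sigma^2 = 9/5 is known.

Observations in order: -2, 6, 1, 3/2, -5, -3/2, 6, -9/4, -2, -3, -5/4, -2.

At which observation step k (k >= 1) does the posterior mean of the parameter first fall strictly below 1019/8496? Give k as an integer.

obs 1: x=-2 → posterior Normal(2/3, 1)
obs 2: x=6 → posterior Normal(18/7, 9/14)
obs 3: x=1 → posterior Normal(41/19, 9/19)
obs 4: x=3/2 → posterior Normal(97/48, 3/8)
obs 5: x=-5 → posterior Normal(47/58, 9/29)
obs 6: x=-3/2 → posterior Normal(8/17, 9/34)
obs 7: x=6 → posterior Normal(46/39, 3/13)
obs 8: x=-9/4 → posterior Normal(139/176, 9/44)
obs 9: x=-2 → posterior Normal(99/196, 9/49)
obs 10: x=-3 → posterior Normal(13/72, 1/6)
obs 11: x=-5/4 → posterior Normal(7/118, 9/59)
obs 12: x=-2 → posterior Normal(-13/128, 9/64)

k = 11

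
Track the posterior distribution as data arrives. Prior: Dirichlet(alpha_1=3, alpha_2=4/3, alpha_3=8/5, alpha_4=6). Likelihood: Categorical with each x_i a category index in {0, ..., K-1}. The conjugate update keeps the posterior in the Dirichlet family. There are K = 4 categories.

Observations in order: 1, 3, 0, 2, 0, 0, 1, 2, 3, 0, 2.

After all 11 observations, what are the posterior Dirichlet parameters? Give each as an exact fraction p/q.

obs 1: x=1 → posterior Dirichlet(3, 7/3, 8/5, 6)
obs 2: x=3 → posterior Dirichlet(3, 7/3, 8/5, 7)
obs 3: x=0 → posterior Dirichlet(4, 7/3, 8/5, 7)
obs 4: x=2 → posterior Dirichlet(4, 7/3, 13/5, 7)
obs 5: x=0 → posterior Dirichlet(5, 7/3, 13/5, 7)
obs 6: x=0 → posterior Dirichlet(6, 7/3, 13/5, 7)
obs 7: x=1 → posterior Dirichlet(6, 10/3, 13/5, 7)
obs 8: x=2 → posterior Dirichlet(6, 10/3, 18/5, 7)
obs 9: x=3 → posterior Dirichlet(6, 10/3, 18/5, 8)
obs 10: x=0 → posterior Dirichlet(7, 10/3, 18/5, 8)
obs 11: x=2 → posterior Dirichlet(7, 10/3, 23/5, 8)

alpha_1=7, alpha_2=10/3, alpha_3=23/5, alpha_4=8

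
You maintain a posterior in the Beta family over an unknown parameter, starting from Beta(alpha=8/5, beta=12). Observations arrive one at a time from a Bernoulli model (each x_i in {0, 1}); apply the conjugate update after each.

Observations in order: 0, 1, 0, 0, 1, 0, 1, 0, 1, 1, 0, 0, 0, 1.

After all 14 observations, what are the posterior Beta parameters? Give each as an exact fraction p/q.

alpha=38/5, beta=20

obs 1: x=0 → posterior Beta(8/5, 13)
obs 2: x=1 → posterior Beta(13/5, 13)
obs 3: x=0 → posterior Beta(13/5, 14)
obs 4: x=0 → posterior Beta(13/5, 15)
obs 5: x=1 → posterior Beta(18/5, 15)
obs 6: x=0 → posterior Beta(18/5, 16)
obs 7: x=1 → posterior Beta(23/5, 16)
obs 8: x=0 → posterior Beta(23/5, 17)
obs 9: x=1 → posterior Beta(28/5, 17)
obs 10: x=1 → posterior Beta(33/5, 17)
obs 11: x=0 → posterior Beta(33/5, 18)
obs 12: x=0 → posterior Beta(33/5, 19)
obs 13: x=0 → posterior Beta(33/5, 20)
obs 14: x=1 → posterior Beta(38/5, 20)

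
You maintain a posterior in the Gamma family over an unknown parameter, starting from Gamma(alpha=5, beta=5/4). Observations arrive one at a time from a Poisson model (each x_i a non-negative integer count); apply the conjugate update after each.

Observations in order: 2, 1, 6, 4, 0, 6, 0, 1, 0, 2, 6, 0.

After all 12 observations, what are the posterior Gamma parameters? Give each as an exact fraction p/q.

alpha=33, beta=53/4

obs 1: x=2 → posterior Gamma(7, 9/4)
obs 2: x=1 → posterior Gamma(8, 13/4)
obs 3: x=6 → posterior Gamma(14, 17/4)
obs 4: x=4 → posterior Gamma(18, 21/4)
obs 5: x=0 → posterior Gamma(18, 25/4)
obs 6: x=6 → posterior Gamma(24, 29/4)
obs 7: x=0 → posterior Gamma(24, 33/4)
obs 8: x=1 → posterior Gamma(25, 37/4)
obs 9: x=0 → posterior Gamma(25, 41/4)
obs 10: x=2 → posterior Gamma(27, 45/4)
obs 11: x=6 → posterior Gamma(33, 49/4)
obs 12: x=0 → posterior Gamma(33, 53/4)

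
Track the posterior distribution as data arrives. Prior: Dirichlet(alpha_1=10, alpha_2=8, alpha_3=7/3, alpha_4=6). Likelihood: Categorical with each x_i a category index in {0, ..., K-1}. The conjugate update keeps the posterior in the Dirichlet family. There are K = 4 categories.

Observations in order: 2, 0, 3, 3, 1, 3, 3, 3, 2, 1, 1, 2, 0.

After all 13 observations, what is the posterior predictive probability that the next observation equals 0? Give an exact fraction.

obs 1: x=2 → posterior Dirichlet(10, 8, 10/3, 6)
obs 2: x=0 → posterior Dirichlet(11, 8, 10/3, 6)
obs 3: x=3 → posterior Dirichlet(11, 8, 10/3, 7)
obs 4: x=3 → posterior Dirichlet(11, 8, 10/3, 8)
obs 5: x=1 → posterior Dirichlet(11, 9, 10/3, 8)
obs 6: x=3 → posterior Dirichlet(11, 9, 10/3, 9)
obs 7: x=3 → posterior Dirichlet(11, 9, 10/3, 10)
obs 8: x=3 → posterior Dirichlet(11, 9, 10/3, 11)
obs 9: x=2 → posterior Dirichlet(11, 9, 13/3, 11)
obs 10: x=1 → posterior Dirichlet(11, 10, 13/3, 11)
obs 11: x=1 → posterior Dirichlet(11, 11, 13/3, 11)
obs 12: x=2 → posterior Dirichlet(11, 11, 16/3, 11)
obs 13: x=0 → posterior Dirichlet(12, 11, 16/3, 11)

18/59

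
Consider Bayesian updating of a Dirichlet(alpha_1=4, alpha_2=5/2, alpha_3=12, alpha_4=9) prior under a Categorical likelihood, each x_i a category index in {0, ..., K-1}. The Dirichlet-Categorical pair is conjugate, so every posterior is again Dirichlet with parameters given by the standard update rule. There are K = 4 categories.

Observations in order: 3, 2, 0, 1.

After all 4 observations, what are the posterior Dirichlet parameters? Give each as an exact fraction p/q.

alpha_1=5, alpha_2=7/2, alpha_3=13, alpha_4=10

obs 1: x=3 → posterior Dirichlet(4, 5/2, 12, 10)
obs 2: x=2 → posterior Dirichlet(4, 5/2, 13, 10)
obs 3: x=0 → posterior Dirichlet(5, 5/2, 13, 10)
obs 4: x=1 → posterior Dirichlet(5, 7/2, 13, 10)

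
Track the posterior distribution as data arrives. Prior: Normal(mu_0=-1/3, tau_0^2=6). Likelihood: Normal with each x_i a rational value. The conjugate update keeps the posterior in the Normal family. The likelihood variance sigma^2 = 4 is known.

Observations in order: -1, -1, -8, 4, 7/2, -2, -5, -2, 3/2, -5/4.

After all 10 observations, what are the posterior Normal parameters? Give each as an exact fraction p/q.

mu_0=-413/384, tau_0^2=3/8

obs 1: x=-1 → posterior Normal(-11/15, 12/5)
obs 2: x=-1 → posterior Normal(-5/6, 3/2)
obs 3: x=-8 → posterior Normal(-92/33, 12/11)
obs 4: x=4 → posterior Normal(-4/3, 6/7)
obs 5: x=7/2 → posterior Normal(-49/102, 12/17)
obs 6: x=-2 → posterior Normal(-17/24, 3/5)
obs 7: x=-5 → posterior Normal(-175/138, 12/23)
obs 8: x=-2 → posterior Normal(-211/156, 6/13)
obs 9: x=3/2 → posterior Normal(-92/87, 12/29)
obs 10: x=-5/4 → posterior Normal(-413/384, 3/8)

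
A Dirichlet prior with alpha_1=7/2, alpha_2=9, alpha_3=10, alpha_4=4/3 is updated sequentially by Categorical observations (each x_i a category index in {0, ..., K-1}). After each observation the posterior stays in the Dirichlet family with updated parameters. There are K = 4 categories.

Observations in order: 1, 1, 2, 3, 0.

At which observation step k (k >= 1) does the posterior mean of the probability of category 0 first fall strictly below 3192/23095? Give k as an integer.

k = 2

obs 1: x=1 → posterior Dirichlet(7/2, 10, 10, 4/3)
obs 2: x=1 → posterior Dirichlet(7/2, 11, 10, 4/3)
obs 3: x=2 → posterior Dirichlet(7/2, 11, 11, 4/3)
obs 4: x=3 → posterior Dirichlet(7/2, 11, 11, 7/3)
obs 5: x=0 → posterior Dirichlet(9/2, 11, 11, 7/3)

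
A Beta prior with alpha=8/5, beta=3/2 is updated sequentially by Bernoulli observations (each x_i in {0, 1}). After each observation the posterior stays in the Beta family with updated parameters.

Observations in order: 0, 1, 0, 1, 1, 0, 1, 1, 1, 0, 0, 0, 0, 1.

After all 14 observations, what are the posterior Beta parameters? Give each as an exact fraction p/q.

alpha=43/5, beta=17/2

obs 1: x=0 → posterior Beta(8/5, 5/2)
obs 2: x=1 → posterior Beta(13/5, 5/2)
obs 3: x=0 → posterior Beta(13/5, 7/2)
obs 4: x=1 → posterior Beta(18/5, 7/2)
obs 5: x=1 → posterior Beta(23/5, 7/2)
obs 6: x=0 → posterior Beta(23/5, 9/2)
obs 7: x=1 → posterior Beta(28/5, 9/2)
obs 8: x=1 → posterior Beta(33/5, 9/2)
obs 9: x=1 → posterior Beta(38/5, 9/2)
obs 10: x=0 → posterior Beta(38/5, 11/2)
obs 11: x=0 → posterior Beta(38/5, 13/2)
obs 12: x=0 → posterior Beta(38/5, 15/2)
obs 13: x=0 → posterior Beta(38/5, 17/2)
obs 14: x=1 → posterior Beta(43/5, 17/2)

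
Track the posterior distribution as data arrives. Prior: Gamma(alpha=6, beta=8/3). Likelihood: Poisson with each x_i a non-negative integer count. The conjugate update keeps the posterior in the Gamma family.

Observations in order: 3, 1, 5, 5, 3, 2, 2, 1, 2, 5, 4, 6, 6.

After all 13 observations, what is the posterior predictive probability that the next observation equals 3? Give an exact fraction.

5984428219296117144256820701835516368820173603452618545359733599370329787544396642231210453/27755575615628913510590791702270507812500000000000000000000000000000000000000000000000000000

obs 1: x=3 → posterior Gamma(9, 11/3)
obs 2: x=1 → posterior Gamma(10, 14/3)
obs 3: x=5 → posterior Gamma(15, 17/3)
obs 4: x=5 → posterior Gamma(20, 20/3)
obs 5: x=3 → posterior Gamma(23, 23/3)
obs 6: x=2 → posterior Gamma(25, 26/3)
obs 7: x=2 → posterior Gamma(27, 29/3)
obs 8: x=1 → posterior Gamma(28, 32/3)
obs 9: x=2 → posterior Gamma(30, 35/3)
obs 10: x=5 → posterior Gamma(35, 38/3)
obs 11: x=4 → posterior Gamma(39, 41/3)
obs 12: x=6 → posterior Gamma(45, 44/3)
obs 13: x=6 → posterior Gamma(51, 47/3)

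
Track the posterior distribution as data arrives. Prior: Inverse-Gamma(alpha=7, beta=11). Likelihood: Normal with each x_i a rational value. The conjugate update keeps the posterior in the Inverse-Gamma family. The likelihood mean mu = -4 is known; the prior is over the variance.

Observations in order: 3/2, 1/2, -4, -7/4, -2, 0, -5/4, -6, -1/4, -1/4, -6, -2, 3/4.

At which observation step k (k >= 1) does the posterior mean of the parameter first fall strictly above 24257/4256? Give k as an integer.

k = 9

obs 1: x=3/2 → posterior Inverse-Gamma(15/2, 209/8)
obs 2: x=1/2 → posterior Inverse-Gamma(8, 145/4)
obs 3: x=-4 → posterior Inverse-Gamma(17/2, 145/4)
obs 4: x=-7/4 → posterior Inverse-Gamma(9, 1241/32)
obs 5: x=-2 → posterior Inverse-Gamma(19/2, 1305/32)
obs 6: x=0 → posterior Inverse-Gamma(10, 1561/32)
obs 7: x=-5/4 → posterior Inverse-Gamma(21/2, 841/16)
obs 8: x=-6 → posterior Inverse-Gamma(11, 873/16)
obs 9: x=-1/4 → posterior Inverse-Gamma(23/2, 1971/32)
obs 10: x=-1/4 → posterior Inverse-Gamma(12, 549/8)
obs 11: x=-6 → posterior Inverse-Gamma(25/2, 565/8)
obs 12: x=-2 → posterior Inverse-Gamma(13, 581/8)
obs 13: x=3/4 → posterior Inverse-Gamma(27/2, 2685/32)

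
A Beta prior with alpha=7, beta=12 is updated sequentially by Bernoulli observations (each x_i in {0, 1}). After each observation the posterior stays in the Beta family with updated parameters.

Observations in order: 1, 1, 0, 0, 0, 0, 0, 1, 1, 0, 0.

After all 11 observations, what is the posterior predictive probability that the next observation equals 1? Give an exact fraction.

obs 1: x=1 → posterior Beta(8, 12)
obs 2: x=1 → posterior Beta(9, 12)
obs 3: x=0 → posterior Beta(9, 13)
obs 4: x=0 → posterior Beta(9, 14)
obs 5: x=0 → posterior Beta(9, 15)
obs 6: x=0 → posterior Beta(9, 16)
obs 7: x=0 → posterior Beta(9, 17)
obs 8: x=1 → posterior Beta(10, 17)
obs 9: x=1 → posterior Beta(11, 17)
obs 10: x=0 → posterior Beta(11, 18)
obs 11: x=0 → posterior Beta(11, 19)

11/30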